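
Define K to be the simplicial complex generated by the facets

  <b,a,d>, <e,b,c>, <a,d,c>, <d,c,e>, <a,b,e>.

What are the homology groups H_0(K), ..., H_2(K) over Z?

H_0 ≅ Z,  H_1 ≅ Z,  H_2 = 0.

Fix the vertex order a < b < c < d < e and write every simplex with vertices in increasing order. Then dim K = 2 and the simplices of K are:

  0-simplices (5): a, b, c, d, e
  1-simplices (10): ab, ac, ad, ae, bc, bd, be, cd, ce, de
  2-simplices (5): abd, abe, acd, bce, cde

giving chain groups C_0 ≅ Z^5, C_1 ≅ Z^10, C_2 ≅ Z^5.

Boundary ∂_1: C_1 → C_0 maps an edge to its endpoints' difference, ∂[p,q] = q − p. For instance
  ∂ae = e − a.
The 5×10 boundary matrix has rank 4 and Smith normal form diag(1,1,1,1).

The boundary map ∂_2: C_2 → C_1 sends each 2-simplex [p,q,r] to [q,r] − [p,r] + [p,q]. For instance
  ∂abd = bd − ad + ab,
  ∂bce = ce − be + bc.
The 10×5 boundary matrix has rank 5 and Smith normal form diag(1,1,1,1,1).

Reading off H_k = ker ∂_k / im ∂_{k+1}:

  H_0: rank C_0 − rank ∂_1 = 5 − 4 = 1, and the invariant factors of ∂_1 are all 1, so H_0 ≅ Z.
  H_1: rank ker ∂_1 − rank ∂_2 = (10 − 4) − 5 = 1, and the invariant factors of ∂_2 are all 1, so H_1 ≅ Z.
  H_2: rank ker ∂_2 − rank ∂_3 = (5 − 5) − 0 = 0, and there is no ∂_3, so H_2 ≅ 0.

(K is a triangulation of the Möbius band.)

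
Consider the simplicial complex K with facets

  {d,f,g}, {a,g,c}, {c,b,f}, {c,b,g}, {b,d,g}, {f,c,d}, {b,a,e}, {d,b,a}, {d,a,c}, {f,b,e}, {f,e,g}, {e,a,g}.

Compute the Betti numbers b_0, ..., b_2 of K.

Fix the vertex order a < b < c < d < e < f < g and write every simplex with vertices in increasing order. Then dim K = 2 and the simplices of K are:

  0-simplices (7): a, b, c, d, e, f, g
  1-simplices (18): ab, ac, ad, ae, ag, bc, bd, be, bf, bg, cd, cf, cg, df, dg, ef, eg, fg
  2-simplices (12): abd, abe, acd, acg, aeg, bcf, bcg, bdg, bef, cdf, dfg, efg

giving chain groups C_0 ≅ Z^7, C_1 ≅ Z^18, C_2 ≅ Z^12.

The boundary map ∂_1: C_1 → C_0 maps an edge to its endpoints' difference, ∂[p,q] = q − p. For instance
  ∂ef = f − e.
This gives a 7×18 integer matrix of rank 6; reducing to Smith normal form yields diagonal entries (1,1,1,1,1,1).

∂_2: C_2 → C_1 acts by ∂[p,q,r] = [q,r] − [p,r] + [p,q]. For instance
  ∂bef = ef − bf + be,
  ∂cdf = df − cf + cd.
The resulting 18×12 matrix has rank 12, and its Smith normal form has invariant factors (1,1,1,1,1,1,1,1,1,1,1,2).

From H_k ≅ ker(∂_k) / im(∂_{k+1}) we obtain:

  H_0: rank C_0 − rank ∂_1 = 7 − 6 = 1, and the invariant factors of ∂_1 are all 1, so H_0 ≅ Z.
  H_1: rank ker ∂_1 − rank ∂_2 = (18 − 6) − 12 = 0, and ∂_2 has invariant factor 2 > 1, so H_1 ≅ Z/2Z.
  H_2: rank ker ∂_2 − rank ∂_3 = (12 − 12) − 0 = 0, and there is no ∂_3, so H_2 ≅ 0.

As a check, the Euler characteristic is 7 − 18 + 12 = 1, which agrees with 1 − 0 + 0 = 1.
(K is a triangulation of the real projective plane RP^2.)

Hence the Betti numbers are b_0 = 1, b_1 = 0, b_2 = 0.

b_0 = 1, b_1 = 0, b_2 = 0.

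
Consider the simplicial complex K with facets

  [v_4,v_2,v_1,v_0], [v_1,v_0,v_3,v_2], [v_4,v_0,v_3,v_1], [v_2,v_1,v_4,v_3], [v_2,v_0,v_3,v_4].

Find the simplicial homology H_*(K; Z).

H_0 ≅ Z,  H_1 = 0,  H_2 = 0,  H_3 ≅ Z.

We work with the vertex ordering v_0 < v_1 < v_2 < v_3 < v_4. The simplices of K, each written with vertices in increasing order, are:

  0-simplices (5): [v_0], [v_1], [v_2], [v_3], [v_4]
  1-simplices (10): [v_0,v_1], [v_0,v_2], [v_0,v_3], [v_0,v_4], [v_1,v_2], [v_1,v_3], [v_1,v_4], [v_2,v_3], [v_2,v_4], [v_3,v_4]
  2-simplices (10): [v_0,v_1,v_2], [v_0,v_1,v_3], [v_0,v_1,v_4], [v_0,v_2,v_3], [v_0,v_2,v_4], [v_0,v_3,v_4], [v_1,v_2,v_3], [v_1,v_2,v_4], [v_1,v_3,v_4], [v_2,v_3,v_4]
  3-simplices (5): [v_0,v_1,v_2,v_3], [v_0,v_1,v_2,v_4], [v_0,v_1,v_3,v_4], [v_0,v_2,v_3,v_4], [v_1,v_2,v_3,v_4]

so the chain groups are C_0 ≅ Z^5, C_1 ≅ Z^10, C_2 ≅ Z^10, C_3 ≅ Z^5.

The boundary map ∂_1: C_1 → C_0 is given by ∂[p,q] = [q] − [p]. For instance
  ∂[v_1,v_4] = [v_4] − [v_1].
As a 5×10 matrix over Z this has rank 4, with invariant factors (1,1,1,1).

Boundary ∂_2: C_2 → C_1 acts by ∂[p,q,r] = [q,r] − [p,r] + [p,q]. For instance
  ∂[v_0,v_1,v_2] = [v_1,v_2] − [v_0,v_2] + [v_0,v_1],
  ∂[v_1,v_2,v_3] = [v_2,v_3] − [v_1,v_3] + [v_1,v_2].
As a 10×10 matrix over Z this has rank 6, with invariant factors (1,1,1,1,1,1).

The boundary map ∂_3: C_3 → C_2 sends each 3-simplex σ to the alternating sum Σ_i (−1)^i (σ with its i-th vertex removed). For instance
  ∂[v_1,v_2,v_3,v_4] = [v_2,v_3,v_4] − [v_1,v_3,v_4] + [v_1,v_2,v_4] − [v_1,v_2,v_3],
  ∂[v_0,v_1,v_2,v_3] = [v_1,v_2,v_3] − [v_0,v_2,v_3] + [v_0,v_1,v_3] − [v_0,v_1,v_2].
The 10×5 boundary matrix has rank 4 and Smith normal form diag(1,1,1,1).

Computing H_k = (kernel of ∂_k) / (image of ∂_{k+1}):

  H_0: rank C_0 − rank ∂_1 = 5 − 4 = 1, and the invariant factors of ∂_1 are all 1, so H_0 = Z.
  H_1: rank ker ∂_1 − rank ∂_2 = (10 − 4) − 6 = 0, and the invariant factors of ∂_2 are all 1, so H_1 = 0.
  H_2: rank ker ∂_2 − rank ∂_3 = (10 − 6) − 4 = 0, and the invariant factors of ∂_3 are all 1, so H_2 = 0.
  H_3: rank ker ∂_3 − rank ∂_4 = (5 − 4) − 0 = 1, and there is no ∂_4, so H_3 = Z.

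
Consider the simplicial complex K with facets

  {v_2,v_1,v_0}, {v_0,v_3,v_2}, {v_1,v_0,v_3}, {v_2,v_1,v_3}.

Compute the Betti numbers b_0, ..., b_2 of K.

b_0 = 1, b_1 = 0, b_2 = 1.

We work with the vertex ordering v_0 < v_1 < v_2 < v_3. The simplices of K, each written with vertices in increasing order, are:

  0-simplices (4): [v_0], [v_1], [v_2], [v_3]
  1-simplices (6): [v_0,v_1], [v_0,v_2], [v_0,v_3], [v_1,v_2], [v_1,v_3], [v_2,v_3]
  2-simplices (4): [v_0,v_1,v_2], [v_0,v_1,v_3], [v_0,v_2,v_3], [v_1,v_2,v_3]

Hence C_0 ≅ Z^4, C_1 ≅ Z^6, C_2 ≅ Z^4.

Boundary ∂_1: C_1 → C_0 is given by ∂[p,q] = [q] − [p]. For instance
  ∂[v_0,v_3] = [v_3] − [v_0].
As a 4×6 matrix over Z this has rank 3, with invariant factors (1,1,1).

The boundary map ∂_2: C_2 → C_1 sends each 2-simplex [p,q,r] to [q,r] − [p,r] + [p,q]. For instance
  ∂[v_1,v_2,v_3] = [v_2,v_3] − [v_1,v_3] + [v_1,v_2],
  ∂[v_0,v_1,v_2] = [v_1,v_2] − [v_0,v_2] + [v_0,v_1].
This gives a 6×4 integer matrix of rank 3; reducing to Smith normal form yields diagonal entries (1,1,1).

Reading off H_k = ker ∂_k / im ∂_{k+1}:

  H_0: rank C_0 − rank ∂_1 = 4 − 3 = 1, and the invariant factors of ∂_1 are all 1, so H_0 = Z.
  H_1: rank ker ∂_1 − rank ∂_2 = (6 − 3) − 3 = 0, and the invariant factors of ∂_2 are all 1, so H_1 = 0.
  H_2: rank ker ∂_2 − rank ∂_3 = (4 − 3) − 0 = 1, and there is no ∂_3, so H_2 = Z.

As a check, the Euler characteristic is 4 − 6 + 4 = 2, which agrees with 1 − 0 + 1 = 2.
(K is a triangulation of the 2-sphere S^2.)

Hence the Betti numbers are b_0 = 1, b_1 = 0, b_2 = 1.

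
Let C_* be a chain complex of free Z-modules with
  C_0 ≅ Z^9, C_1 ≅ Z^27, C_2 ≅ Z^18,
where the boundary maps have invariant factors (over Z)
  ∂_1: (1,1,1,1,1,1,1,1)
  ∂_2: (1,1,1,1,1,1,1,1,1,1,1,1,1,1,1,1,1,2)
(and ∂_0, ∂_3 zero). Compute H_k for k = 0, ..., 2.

H_0 ≅ Z,  H_1 ≅ Z ⊕ Z/2Z,  H_2 = 0.

H_0: b_0 = 9 − 0 − 8 = 1; torsion from ∂_1 factors > 1: none. So H_0 ≅ Z.
H_1: b_1 = 27 − 8 − 18 = 1; torsion from ∂_2 factors > 1: [2]. So H_1 ≅ Z ⊕ Z/2Z.
H_2: b_2 = 18 − 18 − 0 = 0; torsion from ∂_3 factors > 1: none. So H_2 ≅ 0.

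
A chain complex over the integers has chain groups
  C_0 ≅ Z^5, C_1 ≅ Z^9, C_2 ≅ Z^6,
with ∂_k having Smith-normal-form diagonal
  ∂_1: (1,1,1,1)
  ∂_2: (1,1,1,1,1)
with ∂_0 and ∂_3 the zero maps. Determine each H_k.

H_0 = Z,  H_1 = 0,  H_2 = Z.

H_0: b_0 = 5 − 0 − 4 = 1; torsion from ∂_1 factors > 1: none. So H_0 = Z.
H_1: b_1 = 9 − 4 − 5 = 0; torsion from ∂_2 factors > 1: none. So H_1 = 0.
H_2: b_2 = 6 − 5 − 0 = 1; torsion from ∂_3 factors > 1: none. So H_2 = Z.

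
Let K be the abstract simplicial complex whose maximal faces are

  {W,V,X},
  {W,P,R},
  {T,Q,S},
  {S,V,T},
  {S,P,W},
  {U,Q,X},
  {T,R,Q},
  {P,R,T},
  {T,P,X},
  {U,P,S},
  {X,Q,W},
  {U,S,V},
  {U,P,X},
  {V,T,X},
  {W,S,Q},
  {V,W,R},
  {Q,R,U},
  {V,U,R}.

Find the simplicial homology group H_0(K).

Order the vertices as P < Q < R < S < T < U < V < W < X. Listing each simplex with vertices in this order, K has dimension 2 with simplices:

  0-simplices (9): P, Q, R, S, T, U, V, W, X
  1-simplices (27): PR, PS, PT, PU, PW, PX, QR, QS, QT, QU, QW, QX, RT, RU, RV, RW, ST, SU, SV, SW, TV, TX, UV, UX, VW, VX, WX
  2-simplices (18): PRT, PRW, PSU, PSW, PTX, PUX, QRT, QRU, QST, QSW, QUX, QWX, RUV, RVW, STV, SUV, TVX, VWX

giving chain groups C_0 ≅ Z^9, C_1 ≅ Z^27, C_2 ≅ Z^18.

∂_1: C_1 → C_0 maps an edge to its endpoints' difference, ∂[p,q] = q − p.
The 9×27 boundary matrix has rank 8 and Smith normal form diag(1,1,1,1,1,1,1,1).

The boundary map ∂_2: C_2 → C_1 acts by ∂[p,q,r] = [q,r] − [p,r] + [p,q]. For instance
  ∂RUV = UV − RV + RU,
  ∂VWX = WX − VX + VW.
As a 27×18 matrix over Z this has rank 17, with invariant factors (1,1,1,1,1,1,1,1,1,1,1,1,1,1,1,1,1).

From H_k ≅ ker(∂_k) / im(∂_{k+1}) we obtain:

  H_0: rank C_0 − rank ∂_1 = 9 − 8 = 1, and the invariant factors of ∂_1 are all 1, so H_0 = Z.

(K is a triangulation of the torus T^2.)

H_0 ≅ Z.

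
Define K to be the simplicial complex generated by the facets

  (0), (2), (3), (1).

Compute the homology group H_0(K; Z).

H_0 = Z^4.

K has 4 vertices.
rank ∂_0 = 0, rank ∂_1 = 0 ⇒ b_0 = 4 − 0 − 0 = 4. So H_0 ≅ Z^4.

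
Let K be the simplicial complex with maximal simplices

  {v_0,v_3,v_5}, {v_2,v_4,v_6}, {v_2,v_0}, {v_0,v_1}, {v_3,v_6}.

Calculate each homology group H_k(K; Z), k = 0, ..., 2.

We work with the vertex ordering v_0 < v_1 < v_2 < v_3 < v_4 < v_5 < v_6. The simplices of K, each written with vertices in increasing order, are:

  0-simplices (7): [v_0], [v_1], [v_2], [v_3], [v_4], [v_5], [v_6]
  1-simplices (9): [v_0,v_1], [v_0,v_2], [v_0,v_3], [v_0,v_5], [v_2,v_4], [v_2,v_6], [v_3,v_5], [v_3,v_6], [v_4,v_6]
  2-simplices (2): [v_0,v_3,v_5], [v_2,v_4,v_6]

so the chain groups are C_0 ≅ Z^7, C_1 ≅ Z^9, C_2 ≅ Z^2.

∂_1: C_1 → C_0 is given by ∂[p,q] = [q] − [p].
As a 7×9 matrix over Z this has rank 6, with invariant factors (1,1,1,1,1,1).

The boundary map ∂_2: C_2 → C_1 maps a triangle to the signed sum of its edges. For instance
  ∂[v_2,v_4,v_6] = [v_4,v_6] − [v_2,v_6] + [v_2,v_4],
  ∂[v_0,v_3,v_5] = [v_3,v_5] − [v_0,v_5] + [v_0,v_3].
This gives a 9×2 integer matrix of rank 2; reducing to Smith normal form yields diagonal entries (1,1).

Reading off H_k = ker ∂_k / im ∂_{k+1}:

  H_0: rank C_0 − rank ∂_1 = 7 − 6 = 1, and the invariant factors of ∂_1 are all 1, so H_0 = Z.
  H_1: rank ker ∂_1 − rank ∂_2 = (9 − 6) − 2 = 1, and the invariant factors of ∂_2 are all 1, so H_1 = Z.
  H_2: rank ker ∂_2 − rank ∂_3 = (2 − 2) − 0 = 0, and there is no ∂_3, so H_2 = 0.

H_0 ≅ Z,  H_1 ≅ Z,  H_2 = 0.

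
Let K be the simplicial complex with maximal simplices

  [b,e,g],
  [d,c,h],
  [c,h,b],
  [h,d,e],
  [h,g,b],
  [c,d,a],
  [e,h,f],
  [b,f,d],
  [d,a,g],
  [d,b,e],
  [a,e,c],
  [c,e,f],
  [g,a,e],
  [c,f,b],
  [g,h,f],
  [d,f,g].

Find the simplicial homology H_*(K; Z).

H_0 = Z,  H_1 = Z^2,  H_2 = Z.

Order the vertices as a < b < c < d < e < f < g < h. Listing each simplex with vertices in this order, K has dimension 2 with simplices:

  0-simplices (8): a, b, c, d, e, f, g, h
  1-simplices (24): ac, ad, ae, ag, bc, bd, be, bf, bg, bh, cd, ce, cf, ch, de, df, dg, dh, ef, eg, eh, fg, fh, gh
  2-simplices (16): acd, ace, adg, aeg, bcf, bch, bde, bdf, beg, bgh, cdh, cef, deh, dfg, efh, fgh

giving chain groups C_0 ≅ Z^8, C_1 ≅ Z^24, C_2 ≅ Z^16.

∂_1: C_1 → C_0 maps an edge to its endpoints' difference, ∂[p,q] = q − p. For instance
  ∂fg = g − f.
This gives a 8×24 integer matrix of rank 7; reducing to Smith normal form yields diagonal entries (1,1,1,1,1,1,1).

∂_2: C_2 → C_1 acts by ∂[p,q,r] = [q,r] − [p,r] + [p,q]. For instance
  ∂cef = ef − cf + ce,
  ∂bch = ch − bh + bc.
As a 24×16 matrix over Z this has rank 15, with invariant factors (1,1,1,1,1,1,1,1,1,1,1,1,1,1,1).

Computing H_k = (kernel of ∂_k) / (image of ∂_{k+1}):

  H_0: rank C_0 − rank ∂_1 = 8 − 7 = 1, and the invariant factors of ∂_1 are all 1, so H_0 ≅ Z.
  H_1: rank ker ∂_1 − rank ∂_2 = (24 − 7) − 15 = 2, and the invariant factors of ∂_2 are all 1, so H_1 ≅ Z^2.
  H_2: rank ker ∂_2 − rank ∂_3 = (16 − 15) − 0 = 1, and there is no ∂_3, so H_2 ≅ Z.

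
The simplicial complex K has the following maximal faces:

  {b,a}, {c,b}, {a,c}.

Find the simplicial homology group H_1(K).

H_1 = Z.

Take the total order a < b < c on the vertex set. Then K (dimension 1) consists of the simplices:

  0-simplices (3): a, b, c
  1-simplices (3): ab, ac, bc

so the chain groups are C_0 ≅ Z^3, C_1 ≅ Z^3.

Boundary ∂_1: C_1 → C_0 is given by ∂[p,q] = [q] − [p]. For instance
  ∂ab = b − a.
The resulting 3×3 matrix has rank 2, and its Smith normal form has invariant factors (1,1).

Computing H_k = (kernel of ∂_k) / (image of ∂_{k+1}):

  H_1: rank ker ∂_1 − rank ∂_2 = (3 − 2) − 0 = 1, and there is no ∂_2, so H_1 ≅ Z.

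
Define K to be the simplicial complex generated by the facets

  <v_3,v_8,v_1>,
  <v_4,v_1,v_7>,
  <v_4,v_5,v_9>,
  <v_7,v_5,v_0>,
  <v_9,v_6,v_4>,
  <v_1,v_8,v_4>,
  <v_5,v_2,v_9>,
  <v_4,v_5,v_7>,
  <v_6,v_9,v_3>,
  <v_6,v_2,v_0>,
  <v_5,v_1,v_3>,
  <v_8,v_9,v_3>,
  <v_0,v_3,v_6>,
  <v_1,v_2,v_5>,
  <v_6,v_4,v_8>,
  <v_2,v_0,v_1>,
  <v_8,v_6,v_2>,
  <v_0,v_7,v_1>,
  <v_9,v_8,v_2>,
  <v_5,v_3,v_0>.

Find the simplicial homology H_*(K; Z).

H_0 = Z,  H_1 = Z ⊕ Z/2Z,  H_2 = 0.

Order the vertices as v_0 < v_1 < v_2 < v_3 < v_4 < v_5 < v_6 < v_7 < v_8 < v_9. Listing each simplex with vertices in this order, K has dimension 2 with simplices:

  0-simplices (10): [v_0], [v_1], [v_2], [v_3], [v_4], [v_5], [v_6], [v_7], [v_8], [v_9]
  1-simplices (30): (30 of them)
  2-simplices (20): (20 of them)

Hence C_0 ≅ Z^10, C_1 ≅ Z^30, C_2 ≅ Z^20.

The boundary map ∂_1: C_1 → C_0 sends each edge [p,q] (with p < q) to q − p. For instance
  ∂[v_4,v_6] = [v_6] − [v_4].
This gives a 10×30 integer matrix of rank 9; reducing to Smith normal form yields diagonal entries (1,1,1,1,1,1,1,1,1).

∂_2: C_2 → C_1 sends each 2-simplex [p,q,r] to [q,r] − [p,r] + [p,q]. For instance
  ∂[v_4,v_5,v_7] = [v_5,v_7] − [v_4,v_7] + [v_4,v_5],
  ∂[v_3,v_8,v_9] = [v_8,v_9] − [v_3,v_9] + [v_3,v_8].
As a 30×20 matrix over Z this has rank 20, with invariant factors (1,1,1,1,1,1,1,1,1,1,1,1,1,1,1,1,1,1,1,2).

Reading off H_k = ker ∂_k / im ∂_{k+1}:

  H_0: rank C_0 − rank ∂_1 = 10 − 9 = 1, and the invariant factors of ∂_1 are all 1, so H_0 ≅ Z.
  H_1: rank ker ∂_1 − rank ∂_2 = (30 − 9) − 20 = 1, and ∂_2 has invariant factor 2 > 1, so H_1 ≅ Z ⊕ Z/2Z.
  H_2: rank ker ∂_2 − rank ∂_3 = (20 − 20) − 0 = 0, and there is no ∂_3, so H_2 ≅ 0.

As a check, the Euler characteristic is 10 − 30 + 20 = 0, which agrees with 1 − 1 + 0 = 0.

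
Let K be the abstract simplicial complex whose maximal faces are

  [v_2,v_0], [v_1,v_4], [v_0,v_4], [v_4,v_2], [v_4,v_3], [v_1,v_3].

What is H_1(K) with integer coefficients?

Take the total order v_0 < v_1 < v_2 < v_3 < v_4 on the vertex set. Then K (dimension 1) consists of the simplices:

  0-simplices (5): [v_0], [v_1], [v_2], [v_3], [v_4]
  1-simplices (6): [v_0,v_2], [v_0,v_4], [v_1,v_3], [v_1,v_4], [v_2,v_4], [v_3,v_4]

giving chain groups C_0 ≅ Z^5, C_1 ≅ Z^6.

Boundary ∂_1: C_1 → C_0 sends each edge [p,q] (with p < q) to q − p.
The resulting 5×6 matrix has rank 4, and its Smith normal form has invariant factors (1,1,1,1).

Computing H_k = (kernel of ∂_k) / (image of ∂_{k+1}):

  H_1: rank ker ∂_1 − rank ∂_2 = (6 − 4) − 0 = 2, and there is no ∂_2, so H_1 ≅ Z^2.

H_1 ≅ Z^2.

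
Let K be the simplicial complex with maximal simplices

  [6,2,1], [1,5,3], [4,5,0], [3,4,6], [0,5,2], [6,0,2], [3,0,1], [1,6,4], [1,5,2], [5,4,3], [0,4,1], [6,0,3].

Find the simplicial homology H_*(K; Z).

Fix the vertex order 0 < 1 < 2 < 3 < 4 < 5 < 6 and write every simplex with vertices in increasing order. Then dim K = 2 and the simplices of K are:

  0-simplices (7): [0], [1], [2], [3], [4], [5], [6]
  1-simplices (18): [0,1], [0,2], [0,3], [0,4], [0,5], [0,6], [1,2], [1,3], [1,4], [1,5], [1,6], [2,5], [2,6], [3,4], [3,5], [3,6], [4,5], [4,6]
  2-simplices (12): [0,1,3], [0,1,4], [0,2,5], [0,2,6], [0,3,6], [0,4,5], [1,2,5], [1,2,6], [1,3,5], [1,4,6], [3,4,5], [3,4,6]

Hence C_0 ≅ Z^7, C_1 ≅ Z^18, C_2 ≅ Z^12.

The boundary map ∂_1: C_1 → C_0 sends each edge [p,q] (with p < q) to q − p. For instance
  ∂[4,5] = [5] − [4].
As a 7×18 matrix over Z this has rank 6, with invariant factors (1,1,1,1,1,1).

∂_2: C_2 → C_1 acts by ∂[p,q,r] = [q,r] − [p,r] + [p,q]. For instance
  ∂[3,4,5] = [4,5] − [3,5] + [3,4],
  ∂[1,4,6] = [4,6] − [1,6] + [1,4].
The resulting 18×12 matrix has rank 12, and its Smith normal form has invariant factors (1,1,1,1,1,1,1,1,1,1,1,2).

Computing H_k = (kernel of ∂_k) / (image of ∂_{k+1}):

  H_0: rank C_0 − rank ∂_1 = 7 − 6 = 1, and the invariant factors of ∂_1 are all 1, so H_0 = Z.
  H_1: rank ker ∂_1 − rank ∂_2 = (18 − 6) − 12 = 0, and ∂_2 has invariant factor 2 > 1, so H_1 = Z/2Z.
  H_2: rank ker ∂_2 − rank ∂_3 = (12 − 12) − 0 = 0, and there is no ∂_3, so H_2 = 0.

(K is a triangulation of the real projective plane RP^2.)

H_0 ≅ Z,  H_1 ≅ Z/2Z,  H_2 = 0.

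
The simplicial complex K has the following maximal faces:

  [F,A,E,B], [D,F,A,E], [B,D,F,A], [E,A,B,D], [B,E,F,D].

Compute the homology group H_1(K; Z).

Take the total order A < B < D < E < F on the vertex set. Then K (dimension 3) consists of the simplices:

  0-simplices (5): A, B, D, E, F
  1-simplices (10): AB, AD, AE, AF, BD, BE, BF, DE, DF, EF
  2-simplices (10): ABD, ABE, ABF, ADE, ADF, AEF, BDE, BDF, BEF, DEF
  3-simplices (5): ABDE, ABDF, ABEF, ADEF, BDEF

giving chain groups C_0 ≅ Z^5, C_1 ≅ Z^10, C_2 ≅ Z^10, C_3 ≅ Z^5.

The boundary map ∂_1: C_1 → C_0 sends each edge [p,q] (with p < q) to q − p. For instance
  ∂AE = E − A.
The 5×10 boundary matrix has rank 4 and Smith normal form diag(1,1,1,1).

Boundary ∂_2: C_2 → C_1 sends each 2-simplex [p,q,r] to [q,r] − [p,r] + [p,q]. For instance
  ∂BDF = DF − BF + BD,
  ∂ADE = DE − AE + AD.
The 10×10 boundary matrix has rank 6 and Smith normal form diag(1,1,1,1,1,1).

∂_3: C_3 → C_2 sends each 3-simplex σ to the alternating sum Σ_i (−1)^i (σ with its i-th vertex removed). For instance
  ∂BDEF = DEF − BEF + BDF − BDE,
  ∂ABDE = BDE − ADE + ABE − ABD.
This gives a 10×5 integer matrix of rank 4; reducing to Smith normal form yields diagonal entries (1,1,1,1).

Now H_k = ker ∂_k / im ∂_{k+1}, so:

  H_1: rank ker ∂_1 − rank ∂_2 = (10 − 4) − 6 = 0, and the invariant factors of ∂_2 are all 1, so H_1 = 0.

H_1 = 0.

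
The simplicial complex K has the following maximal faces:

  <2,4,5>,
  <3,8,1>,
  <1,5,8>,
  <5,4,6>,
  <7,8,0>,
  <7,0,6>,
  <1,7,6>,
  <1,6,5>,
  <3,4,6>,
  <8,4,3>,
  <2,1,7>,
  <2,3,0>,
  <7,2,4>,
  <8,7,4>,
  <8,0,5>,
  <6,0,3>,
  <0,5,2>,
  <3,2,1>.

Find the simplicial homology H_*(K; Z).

Take the total order 0 < 1 < 2 < 3 < 4 < 5 < 6 < 7 < 8 on the vertex set. Then K (dimension 2) consists of the simplices:

  0-simplices (9): [0], [1], [2], [3], [4], [5], [6], [7], [8]
  1-simplices (27): (27 of them)
  2-simplices (18): [0,2,3], [0,2,5], [0,3,6], [0,5,8], [0,6,7], [0,7,8], [1,2,3], [1,2,7], [1,3,8], [1,5,6], [1,5,8], [1,6,7], [2,4,5], [2,4,7], [3,4,6], [3,4,8], [4,5,6], [4,7,8]

giving chain groups C_0 ≅ Z^9, C_1 ≅ Z^27, C_2 ≅ Z^18.

The boundary map ∂_1: C_1 → C_0 maps an edge to its endpoints' difference, ∂[p,q] = q − p. For instance
  ∂[2,7] = [7] − [2].
This gives a 9×27 integer matrix of rank 8; reducing to Smith normal form yields diagonal entries (1,1,1,1,1,1,1,1).

∂_2: C_2 → C_1 maps a triangle to the signed sum of its edges. For instance
  ∂[0,2,3] = [2,3] − [0,3] + [0,2],
  ∂[1,2,3] = [2,3] − [1,3] + [1,2].
The resulting 27×18 matrix has rank 17, and its Smith normal form has invariant factors (1,1,1,1,1,1,1,1,1,1,1,1,1,1,1,1,1).

From H_k ≅ ker(∂_k) / im(∂_{k+1}) we obtain:

  H_0: rank C_0 − rank ∂_1 = 9 − 8 = 1, and the invariant factors of ∂_1 are all 1, so H_0 ≅ Z.
  H_1: rank ker ∂_1 − rank ∂_2 = (27 − 8) − 17 = 2, and the invariant factors of ∂_2 are all 1, so H_1 ≅ Z^2.
  H_2: rank ker ∂_2 − rank ∂_3 = (18 − 17) − 0 = 1, and there is no ∂_3, so H_2 ≅ Z.

(K is a triangulation of the torus T^2.)

H_0 = Z,  H_1 = Z^2,  H_2 = Z.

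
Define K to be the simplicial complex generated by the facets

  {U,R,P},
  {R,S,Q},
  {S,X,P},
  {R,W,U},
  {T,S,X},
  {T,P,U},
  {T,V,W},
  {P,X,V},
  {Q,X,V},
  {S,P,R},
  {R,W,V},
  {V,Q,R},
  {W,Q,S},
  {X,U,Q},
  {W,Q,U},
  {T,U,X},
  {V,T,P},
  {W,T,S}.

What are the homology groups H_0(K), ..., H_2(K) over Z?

H_0 = Z,  H_1 = Z × Z/2,  H_2 = 0.

K has 9 vertices, 27 edges, 18 triangles.
rank ∂_0 = 0, rank ∂_1 = 8 ⇒ b_0 = 9 − 0 − 8 = 1; all invariant factors of ∂_1 are 1 so no torsion. So H_0 = Z.
rank ∂_1 = 8, rank ∂_2 = 18 ⇒ b_1 = 27 − 8 − 18 = 1; ∂_2 has invariant factor(s) [2] giving torsion. So H_1 = Z × Z/2.
rank ∂_2 = 18, rank ∂_3 = 0 ⇒ b_2 = 18 − 18 − 0 = 0. So H_2 = 0.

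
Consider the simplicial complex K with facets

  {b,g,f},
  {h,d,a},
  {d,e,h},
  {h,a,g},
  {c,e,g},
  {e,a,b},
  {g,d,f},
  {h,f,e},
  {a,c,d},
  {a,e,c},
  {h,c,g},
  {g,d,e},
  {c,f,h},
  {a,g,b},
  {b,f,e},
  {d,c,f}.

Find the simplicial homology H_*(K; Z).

H_0 ≅ Z,  H_1 ≅ Z^2,  H_2 ≅ Z.

Order the vertices as a < b < c < d < e < f < g < h. Listing each simplex with vertices in this order, K has dimension 2 with simplices:

  0-simplices (8): a, b, c, d, e, f, g, h
  1-simplices (24): ab, ac, ad, ae, ag, ah, be, bf, bg, cd, ce, cf, cg, ch, de, df, dg, dh, ef, eg, eh, fg, fh, gh
  2-simplices (16): abe, abg, acd, ace, adh, agh, bef, bfg, cdf, ceg, cfh, cgh, deg, deh, dfg, efh

giving chain groups C_0 ≅ Z^8, C_1 ≅ Z^24, C_2 ≅ Z^16.

∂_1: C_1 → C_0 is given by ∂[p,q] = [q] − [p]. For instance
  ∂ab = b − a.
This gives a 8×24 integer matrix of rank 7; reducing to Smith normal form yields diagonal entries (1,1,1,1,1,1,1).

The boundary map ∂_2: C_2 → C_1 maps a triangle to the signed sum of its edges. For instance
  ∂ace = ce − ae + ac,
  ∂ceg = eg − cg + ce.
This gives a 24×16 integer matrix of rank 15; reducing to Smith normal form yields diagonal entries (1,1,1,1,1,1,1,1,1,1,1,1,1,1,1).

Now H_k = ker ∂_k / im ∂_{k+1}, so:

  H_0: rank C_0 − rank ∂_1 = 8 − 7 = 1, and the invariant factors of ∂_1 are all 1, so H_0 = Z.
  H_1: rank ker ∂_1 − rank ∂_2 = (24 − 7) − 15 = 2, and the invariant factors of ∂_2 are all 1, so H_1 = Z^2.
  H_2: rank ker ∂_2 − rank ∂_3 = (16 − 15) − 0 = 1, and there is no ∂_3, so H_2 = Z.

(K is a triangulation of the torus T^2.)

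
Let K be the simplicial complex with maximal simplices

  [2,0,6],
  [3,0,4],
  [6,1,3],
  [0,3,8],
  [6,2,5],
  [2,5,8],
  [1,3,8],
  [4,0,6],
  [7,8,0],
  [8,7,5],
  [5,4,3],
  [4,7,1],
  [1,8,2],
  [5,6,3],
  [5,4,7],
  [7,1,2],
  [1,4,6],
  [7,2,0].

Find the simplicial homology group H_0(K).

H_0 ≅ Z.

Order the vertices as 0 < 1 < 2 < 3 < 4 < 5 < 6 < 7 < 8. Listing each simplex with vertices in this order, K has dimension 2 with simplices:

  0-simplices (9): [0], [1], [2], [3], [4], [5], [6], [7], [8]
  1-simplices (27): (27 of them)
  2-simplices (18): [0,2,6], [0,2,7], [0,3,4], [0,3,8], [0,4,6], [0,7,8], [1,2,7], [1,2,8], [1,3,6], [1,3,8], [1,4,6], [1,4,7], [2,5,6], [2,5,8], [3,4,5], [3,5,6], [4,5,7], [5,7,8]

giving chain groups C_0 ≅ Z^9, C_1 ≅ Z^27, C_2 ≅ Z^18.

Boundary ∂_1: C_1 → C_0 sends each edge [p,q] (with p < q) to q − p. For instance
  ∂[3,6] = [6] − [3].
This gives a 9×27 integer matrix of rank 8; reducing to Smith normal form yields diagonal entries (1,1,1,1,1,1,1,1).

Boundary ∂_2: C_2 → C_1 acts by ∂[p,q,r] = [q,r] − [p,r] + [p,q]. For instance
  ∂[1,4,6] = [4,6] − [1,6] + [1,4],
  ∂[0,2,7] = [2,7] − [0,7] + [0,2].
The resulting 27×18 matrix has rank 18, and its Smith normal form has invariant factors (1,1,1,1,1,1,1,1,1,1,1,1,1,1,1,1,1,2).

Now H_k = ker ∂_k / im ∂_{k+1}, so:

  H_0: rank C_0 − rank ∂_1 = 9 − 8 = 1, and the invariant factors of ∂_1 are all 1, so H_0 ≅ Z.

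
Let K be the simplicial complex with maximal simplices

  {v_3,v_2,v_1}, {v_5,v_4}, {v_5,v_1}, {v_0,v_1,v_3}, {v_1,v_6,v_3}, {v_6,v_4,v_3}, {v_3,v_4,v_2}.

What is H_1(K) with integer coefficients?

Order the vertices as v_0 < v_1 < v_2 < v_3 < v_4 < v_5 < v_6. Listing each simplex with vertices in this order, K has dimension 2 with simplices:

  0-simplices (7): [v_0], [v_1], [v_2], [v_3], [v_4], [v_5], [v_6]
  1-simplices (12): [v_0,v_1], [v_0,v_3], [v_1,v_2], [v_1,v_3], [v_1,v_5], [v_1,v_6], [v_2,v_3], [v_2,v_4], [v_3,v_4], [v_3,v_6], [v_4,v_5], [v_4,v_6]
  2-simplices (5): [v_0,v_1,v_3], [v_1,v_2,v_3], [v_1,v_3,v_6], [v_2,v_3,v_4], [v_3,v_4,v_6]

so the chain groups are C_0 ≅ Z^7, C_1 ≅ Z^12, C_2 ≅ Z^5.

∂_1: C_1 → C_0 maps an edge to its endpoints' difference, ∂[p,q] = q − p. For instance
  ∂[v_0,v_3] = [v_3] − [v_0].
The resulting 7×12 matrix has rank 6, and its Smith normal form has invariant factors (1,1,1,1,1,1).

∂_2: C_2 → C_1 sends each 2-simplex [p,q,r] to [q,r] − [p,r] + [p,q]. For instance
  ∂[v_3,v_4,v_6] = [v_4,v_6] − [v_3,v_6] + [v_3,v_4],
  ∂[v_2,v_3,v_4] = [v_3,v_4] − [v_2,v_4] + [v_2,v_3].
The resulting 12×5 matrix has rank 5, and its Smith normal form has invariant factors (1,1,1,1,1).

Computing H_k = (kernel of ∂_k) / (image of ∂_{k+1}):

  H_1: rank ker ∂_1 − rank ∂_2 = (12 − 6) − 5 = 1, and the invariant factors of ∂_2 are all 1, so H_1 = Z.

H_1 = Z.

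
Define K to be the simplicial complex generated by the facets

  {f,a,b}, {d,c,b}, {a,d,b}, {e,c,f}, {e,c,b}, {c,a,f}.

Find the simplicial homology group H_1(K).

We work with the vertex ordering a < b < c < d < e < f. The simplices of K, each written with vertices in increasing order, are:

  0-simplices (6): a, b, c, d, e, f
  1-simplices (12): ab, ac, ad, af, bc, bd, be, bf, cd, ce, cf, ef
  2-simplices (6): abd, abf, acf, bcd, bce, cef

so the chain groups are C_0 ≅ Z^6, C_1 ≅ Z^12, C_2 ≅ Z^6.

Boundary ∂_1: C_1 → C_0 maps an edge to its endpoints' difference, ∂[p,q] = q − p. For instance
  ∂cf = f − c.
As a 6×12 matrix over Z this has rank 5, with invariant factors (1,1,1,1,1).

The boundary map ∂_2: C_2 → C_1 acts by ∂[p,q,r] = [q,r] − [p,r] + [p,q]. For instance
  ∂bce = ce − be + bc,
  ∂abd = bd − ad + ab.
The 12×6 boundary matrix has rank 6 and Smith normal form diag(1,1,1,1,1,1).

Now H_k = ker ∂_k / im ∂_{k+1}, so:

  H_1: rank ker ∂_1 − rank ∂_2 = (12 − 5) − 6 = 1, and the invariant factors of ∂_2 are all 1, so H_1 ≅ Z.

H_1 = Z.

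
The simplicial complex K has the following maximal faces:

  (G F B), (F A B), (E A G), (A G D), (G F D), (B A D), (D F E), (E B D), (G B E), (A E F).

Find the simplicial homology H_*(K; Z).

H_0 ≅ Z,  H_1 ≅ Z/2,  H_2 = 0.

Order the vertices as A < B < D < E < F < G. Listing each simplex with vertices in this order, K has dimension 2 with simplices:

  0-simplices (6): A, B, D, E, F, G
  1-simplices (15): AB, AD, AE, AF, AG, BD, BE, BF, BG, DE, DF, DG, EF, EG, FG
  2-simplices (10): ABD, ABF, ADG, AEF, AEG, BDE, BEG, BFG, DEF, DFG

Hence C_0 ≅ Z^6, C_1 ≅ Z^15, C_2 ≅ Z^10.

The boundary map ∂_1: C_1 → C_0 is given by ∂[p,q] = [q] − [p]. For instance
  ∂BG = G − B.
As a 6×15 matrix over Z this has rank 5, with invariant factors (1,1,1,1,1).

∂_2: C_2 → C_1 acts by ∂[p,q,r] = [q,r] − [p,r] + [p,q]. For instance
  ∂AEG = EG − AG + AE,
  ∂ABD = BD − AD + AB.
This gives a 15×10 integer matrix of rank 10; reducing to Smith normal form yields diagonal entries (1,1,1,1,1,1,1,1,1,2).

Reading off H_k = ker ∂_k / im ∂_{k+1}:

  H_0: rank C_0 − rank ∂_1 = 6 − 5 = 1, and the invariant factors of ∂_1 are all 1, so H_0 = Z.
  H_1: rank ker ∂_1 − rank ∂_2 = (15 − 5) − 10 = 0, and ∂_2 has invariant factor 2 > 1, so H_1 = Z/2.
  H_2: rank ker ∂_2 − rank ∂_3 = (10 − 10) − 0 = 0, and there is no ∂_3, so H_2 = 0.

As a check, the Euler characteristic is 6 − 15 + 10 = 1, which agrees with 1 − 0 + 0 = 1.
(K is a triangulation of the real projective plane RP^2.)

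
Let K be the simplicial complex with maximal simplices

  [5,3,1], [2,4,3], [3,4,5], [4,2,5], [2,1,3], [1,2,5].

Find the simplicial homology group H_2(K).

H_2 = Z.

We work with the vertex ordering 1 < 2 < 3 < 4 < 5. The simplices of K, each written with vertices in increasing order, are:

  0-simplices (5): [1], [2], [3], [4], [5]
  1-simplices (9): [1,2], [1,3], [1,5], [2,3], [2,4], [2,5], [3,4], [3,5], [4,5]
  2-simplices (6): [1,2,3], [1,2,5], [1,3,5], [2,3,4], [2,4,5], [3,4,5]

so the chain groups are C_0 ≅ Z^5, C_1 ≅ Z^9, C_2 ≅ Z^6.

∂_1: C_1 → C_0 sends each edge [p,q] (with p < q) to q − p.
The 5×9 boundary matrix has rank 4 and Smith normal form diag(1,1,1,1).

∂_2: C_2 → C_1 maps a triangle to the signed sum of its edges. For instance
  ∂[3,4,5] = [4,5] − [3,5] + [3,4],
  ∂[2,3,4] = [3,4] − [2,4] + [2,3].
The resulting 9×6 matrix has rank 5, and its Smith normal form has invariant factors (1,1,1,1,1).

Reading off H_k = ker ∂_k / im ∂_{k+1}:

  H_2: rank ker ∂_2 − rank ∂_3 = (6 − 5) − 0 = 1, and there is no ∂_3, so H_2 ≅ Z.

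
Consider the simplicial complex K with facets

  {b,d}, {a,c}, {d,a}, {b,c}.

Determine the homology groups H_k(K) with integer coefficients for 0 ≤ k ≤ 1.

Take the total order a < b < c < d on the vertex set. Then K (dimension 1) consists of the simplices:

  0-simplices (4): a, b, c, d
  1-simplices (4): ac, ad, bc, bd

so the chain groups are C_0 ≅ Z^4, C_1 ≅ Z^4.

Boundary ∂_1: C_1 → C_0 maps an edge to its endpoints' difference, ∂[p,q] = q − p. For instance
  ∂bd = d − b.
The resulting 4×4 matrix has rank 3, and its Smith normal form has invariant factors (1,1,1).

Now H_k = ker ∂_k / im ∂_{k+1}, so:

  H_0: rank C_0 − rank ∂_1 = 4 − 3 = 1, and the invariant factors of ∂_1 are all 1, so H_0 = Z.
  H_1: rank ker ∂_1 − rank ∂_2 = (4 − 3) − 0 = 1, and there is no ∂_2, so H_1 = Z.

As a check, the Euler characteristic is 4 − 4 = 0, which agrees with 1 − 1 = 0.

H_0 ≅ Z,  H_1 ≅ Z.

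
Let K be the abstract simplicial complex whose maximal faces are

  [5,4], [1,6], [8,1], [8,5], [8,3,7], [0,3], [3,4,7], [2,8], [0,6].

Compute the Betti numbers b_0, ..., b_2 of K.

b_0 = 1, b_1 = 2, b_2 = 0.

Fix the vertex order 0 < 1 < 2 < 3 < 4 < 5 < 6 < 7 < 8 and write every simplex with vertices in increasing order. Then dim K = 2 and the simplices of K are:

  0-simplices (9): [0], [1], [2], [3], [4], [5], [6], [7], [8]
  1-simplices (12): [0,3], [0,6], [1,6], [1,8], [2,8], [3,4], [3,7], [3,8], [4,5], [4,7], [5,8], [7,8]
  2-simplices (2): [3,4,7], [3,7,8]

Hence C_0 ≅ Z^9, C_1 ≅ Z^12, C_2 ≅ Z^2.

The boundary map ∂_1: C_1 → C_0 sends each edge [p,q] (with p < q) to q − p. For instance
  ∂[1,8] = [8] − [1].
The resulting 9×12 matrix has rank 8, and its Smith normal form has invariant factors (1,1,1,1,1,1,1,1).

The boundary map ∂_2: C_2 → C_1 maps a triangle to the signed sum of its edges. For instance
  ∂[3,7,8] = [7,8] − [3,8] + [3,7],
  ∂[3,4,7] = [4,7] − [3,7] + [3,4].
As a 12×2 matrix over Z this has rank 2, with invariant factors (1,1).

Computing H_k = (kernel of ∂_k) / (image of ∂_{k+1}):

  H_0: rank C_0 − rank ∂_1 = 9 − 8 = 1, and the invariant factors of ∂_1 are all 1, so H_0 = Z.
  H_1: rank ker ∂_1 − rank ∂_2 = (12 − 8) − 2 = 2, and the invariant factors of ∂_2 are all 1, so H_1 = Z^2.
  H_2: rank ker ∂_2 − rank ∂_3 = (2 − 2) − 0 = 0, and there is no ∂_3, so H_2 = 0.

Hence the Betti numbers are b_0 = 1, b_1 = 2, b_2 = 0.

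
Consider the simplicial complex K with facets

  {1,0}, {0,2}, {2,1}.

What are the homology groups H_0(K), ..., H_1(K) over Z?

Take the total order 0 < 1 < 2 on the vertex set. Then K (dimension 1) consists of the simplices:

  0-simplices (3): [0], [1], [2]
  1-simplices (3): [0,1], [0,2], [1,2]

giving chain groups C_0 ≅ Z^3, C_1 ≅ Z^3.

∂_1: C_1 → C_0 sends each edge [p,q] (with p < q) to q − p. For instance
  ∂[0,2] = [2] − [0].
The resulting 3×3 matrix has rank 2, and its Smith normal form has invariant factors (1,1).

From H_k ≅ ker(∂_k) / im(∂_{k+1}) we obtain:

  H_0: rank C_0 − rank ∂_1 = 3 − 2 = 1, and the invariant factors of ∂_1 are all 1, so H_0 ≅ Z.
  H_1: rank ker ∂_1 − rank ∂_2 = (3 − 2) − 0 = 1, and there is no ∂_2, so H_1 ≅ Z.

H_0 = Z,  H_1 = Z.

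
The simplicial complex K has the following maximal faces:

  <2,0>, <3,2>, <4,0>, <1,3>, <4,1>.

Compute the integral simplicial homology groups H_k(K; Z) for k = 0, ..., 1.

Fix the vertex order 0 < 1 < 2 < 3 < 4 and write every simplex with vertices in increasing order. Then dim K = 1 and the simplices of K are:

  0-simplices (5): [0], [1], [2], [3], [4]
  1-simplices (5): [0,2], [0,4], [1,3], [1,4], [2,3]

so the chain groups are C_0 ≅ Z^5, C_1 ≅ Z^5.

The boundary map ∂_1: C_1 → C_0 sends each edge [p,q] (with p < q) to q − p. For instance
  ∂[1,3] = [3] − [1].
The resulting 5×5 matrix has rank 4, and its Smith normal form has invariant factors (1,1,1,1).

Now H_k = ker ∂_k / im ∂_{k+1}, so:

  H_0: rank C_0 − rank ∂_1 = 5 − 4 = 1, and the invariant factors of ∂_1 are all 1, so H_0 ≅ Z.
  H_1: rank ker ∂_1 − rank ∂_2 = (5 − 4) − 0 = 1, and there is no ∂_2, so H_1 ≅ Z.

(K is a triangulation of the circle S^1.)

H_0 = Z,  H_1 = Z.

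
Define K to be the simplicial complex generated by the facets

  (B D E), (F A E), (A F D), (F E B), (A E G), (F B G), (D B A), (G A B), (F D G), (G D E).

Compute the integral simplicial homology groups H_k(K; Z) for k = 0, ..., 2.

Fix the vertex order A < B < D < E < F < G and write every simplex with vertices in increasing order. Then dim K = 2 and the simplices of K are:

  0-simplices (6): A, B, D, E, F, G
  1-simplices (15): AB, AD, AE, AF, AG, BD, BE, BF, BG, DE, DF, DG, EF, EG, FG
  2-simplices (10): ABD, ABG, ADF, AEF, AEG, BDE, BEF, BFG, DEG, DFG

Hence C_0 ≅ Z^6, C_1 ≅ Z^15, C_2 ≅ Z^10.

The boundary map ∂_1: C_1 → C_0 maps an edge to its endpoints' difference, ∂[p,q] = q − p. For instance
  ∂BF = F − B.
The resulting 6×15 matrix has rank 5, and its Smith normal form has invariant factors (1,1,1,1,1).

Boundary ∂_2: C_2 → C_1 maps a triangle to the signed sum of its edges. For instance
  ∂ABD = BD − AD + AB,
  ∂AEG = EG − AG + AE.
The 15×10 boundary matrix has rank 10 and Smith normal form diag(1,1,1,1,1,1,1,1,1,2).

Computing H_k = (kernel of ∂_k) / (image of ∂_{k+1}):

  H_0: rank C_0 − rank ∂_1 = 6 − 5 = 1, and the invariant factors of ∂_1 are all 1, so H_0 = Z.
  H_1: rank ker ∂_1 − rank ∂_2 = (15 − 5) − 10 = 0, and ∂_2 has invariant factor 2 > 1, so H_1 = Z/2.
  H_2: rank ker ∂_2 − rank ∂_3 = (10 − 10) − 0 = 0, and there is no ∂_3, so H_2 = 0.

H_0 ≅ Z,  H_1 ≅ Z/2,  H_2 = 0.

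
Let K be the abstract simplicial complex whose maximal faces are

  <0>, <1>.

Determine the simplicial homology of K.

Take the total order 0 < 1 on the vertex set. Then K (dimension 0) consists of the simplices:

  0-simplices (2): [0], [1]

Hence C_0 ≅ Z^2.

Now H_k = ker ∂_k / im ∂_{k+1}, so:

  H_0: rank C_0 − rank ∂_1 = 2 − 0 = 2, and there is no ∂_1, so H_0 = Z^2.

(K is a triangulation of a set of 2 points.)

H_0 ≅ Z^2.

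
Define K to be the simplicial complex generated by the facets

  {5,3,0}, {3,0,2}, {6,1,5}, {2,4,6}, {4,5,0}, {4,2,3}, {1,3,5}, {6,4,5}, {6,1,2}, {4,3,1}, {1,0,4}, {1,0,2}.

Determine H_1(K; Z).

H_1 = Z/2.

K has 7 vertices, 18 edges, 12 triangles.
rank ∂_1 = 6, rank ∂_2 = 12 ⇒ b_1 = 18 − 6 − 12 = 0; ∂_2 has invariant factor(s) [2] giving torsion. So H_1 = Z/2.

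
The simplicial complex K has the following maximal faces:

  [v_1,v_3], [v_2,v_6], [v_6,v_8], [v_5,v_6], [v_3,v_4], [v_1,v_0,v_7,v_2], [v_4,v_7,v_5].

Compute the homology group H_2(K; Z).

H_2 ≅ 0.

We work with the vertex ordering v_0 < v_1 < v_2 < v_3 < v_4 < v_5 < v_6 < v_7 < v_8. The simplices of K, each written with vertices in increasing order, are:

  0-simplices (9): [v_0], [v_1], [v_2], [v_3], [v_4], [v_5], [v_6], [v_7], [v_8]
  1-simplices (14): [v_0,v_1], [v_0,v_2], [v_0,v_7], [v_1,v_2], [v_1,v_3], [v_1,v_7], [v_2,v_6], [v_2,v_7], [v_3,v_4], [v_4,v_5], [v_4,v_7], [v_5,v_6], [v_5,v_7], [v_6,v_8]
  2-simplices (5): [v_0,v_1,v_2], [v_0,v_1,v_7], [v_0,v_2,v_7], [v_1,v_2,v_7], [v_4,v_5,v_7]
  3-simplices (1): [v_0,v_1,v_2,v_7]

giving chain groups C_0 ≅ Z^9, C_1 ≅ Z^14, C_2 ≅ Z^5, C_3 ≅ Z^1.

∂_1: C_1 → C_0 maps an edge to its endpoints' difference, ∂[p,q] = q − p.
The 9×14 boundary matrix has rank 8 and Smith normal form diag(1,1,1,1,1,1,1,1).

The boundary map ∂_2: C_2 → C_1 maps a triangle to the signed sum of its edges. For instance
  ∂[v_0,v_1,v_2] = [v_1,v_2] − [v_0,v_2] + [v_0,v_1],
  ∂[v_1,v_2,v_7] = [v_2,v_7] − [v_1,v_7] + [v_1,v_2].
The 14×5 boundary matrix has rank 4 and Smith normal form diag(1,1,1,1).

∂_3: C_3 → C_2 sends each 3-simplex σ to the alternating sum Σ_i (−1)^i (σ with its i-th vertex removed). For instance
  ∂[v_0,v_1,v_2,v_7] = [v_1,v_2,v_7] − [v_0,v_2,v_7] + [v_0,v_1,v_7] − [v_0,v_1,v_2].
The resulting 5×1 matrix has rank 1, and its Smith normal form has invariant factors (1).

Now H_k = ker ∂_k / im ∂_{k+1}, so:

  H_2: rank ker ∂_2 − rank ∂_3 = (5 − 4) − 1 = 0, and the invariant factors of ∂_3 are all 1, so H_2 = 0.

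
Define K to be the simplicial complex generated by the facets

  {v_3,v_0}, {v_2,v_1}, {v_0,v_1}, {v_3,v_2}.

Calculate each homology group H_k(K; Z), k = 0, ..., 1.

H_0 ≅ Z,  H_1 ≅ Z.

We work with the vertex ordering v_0 < v_1 < v_2 < v_3. The simplices of K, each written with vertices in increasing order, are:

  0-simplices (4): [v_0], [v_1], [v_2], [v_3]
  1-simplices (4): [v_0,v_1], [v_0,v_3], [v_1,v_2], [v_2,v_3]

Hence C_0 ≅ Z^4, C_1 ≅ Z^4.

Boundary ∂_1: C_1 → C_0 sends each edge [p,q] (with p < q) to q − p.
The 4×4 boundary matrix has rank 3 and Smith normal form diag(1,1,1).

Reading off H_k = ker ∂_k / im ∂_{k+1}:

  H_0: rank C_0 − rank ∂_1 = 4 − 3 = 1, and the invariant factors of ∂_1 are all 1, so H_0 = Z.
  H_1: rank ker ∂_1 − rank ∂_2 = (4 − 3) − 0 = 1, and there is no ∂_2, so H_1 = Z.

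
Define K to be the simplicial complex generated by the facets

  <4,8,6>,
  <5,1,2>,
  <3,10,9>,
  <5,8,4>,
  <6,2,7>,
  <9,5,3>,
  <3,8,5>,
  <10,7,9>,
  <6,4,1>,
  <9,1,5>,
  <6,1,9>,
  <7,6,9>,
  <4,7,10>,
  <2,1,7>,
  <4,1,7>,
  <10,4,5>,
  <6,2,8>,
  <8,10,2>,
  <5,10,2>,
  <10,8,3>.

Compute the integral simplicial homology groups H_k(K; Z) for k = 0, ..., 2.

K has 10 vertices, 30 edges, 20 triangles.
rank ∂_0 = 0, rank ∂_1 = 9 ⇒ b_0 = 10 − 0 − 9 = 1; all invariant factors of ∂_1 are 1 so no torsion. So H_0 = Z.
rank ∂_1 = 9, rank ∂_2 = 20 ⇒ b_1 = 30 − 9 − 20 = 1; ∂_2 has invariant factor(s) [2] giving torsion. So H_1 = Z ⊕ Z/2.
rank ∂_2 = 20, rank ∂_3 = 0 ⇒ b_2 = 20 − 20 − 0 = 0. So H_2 = 0.

H_0 = Z,  H_1 = Z ⊕ Z/2,  H_2 = 0.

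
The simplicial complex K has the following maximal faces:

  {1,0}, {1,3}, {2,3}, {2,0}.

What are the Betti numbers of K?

b_0 = 1, b_1 = 1.

Take the total order 0 < 1 < 2 < 3 on the vertex set. Then K (dimension 1) consists of the simplices:

  0-simplices (4): [0], [1], [2], [3]
  1-simplices (4): [0,1], [0,2], [1,3], [2,3]

giving chain groups C_0 ≅ Z^4, C_1 ≅ Z^4.

∂_1: C_1 → C_0 maps an edge to its endpoints' difference, ∂[p,q] = q − p.
This gives a 4×4 integer matrix of rank 3; reducing to Smith normal form yields diagonal entries (1,1,1).

Computing H_k = (kernel of ∂_k) / (image of ∂_{k+1}):

  H_0: rank C_0 − rank ∂_1 = 4 − 3 = 1, and the invariant factors of ∂_1 are all 1, so H_0 ≅ Z.
  H_1: rank ker ∂_1 − rank ∂_2 = (4 − 3) − 0 = 1, and there is no ∂_2, so H_1 ≅ Z.

As a check, the Euler characteristic is 4 − 4 = 0, which agrees with 1 − 1 = 0.

Hence the Betti numbers are b_0 = 1, b_1 = 1.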